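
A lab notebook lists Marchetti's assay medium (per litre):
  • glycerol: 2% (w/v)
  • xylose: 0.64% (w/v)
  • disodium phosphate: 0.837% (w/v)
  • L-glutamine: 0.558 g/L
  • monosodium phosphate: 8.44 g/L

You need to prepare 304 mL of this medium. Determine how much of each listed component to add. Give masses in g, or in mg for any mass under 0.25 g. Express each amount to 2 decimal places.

glycerol 6.08 g; xylose 1.95 g; disodium phosphate 2.54 g; L-glutamine 169.63 mg; monosodium phosphate 2.57 g

Scale factor relative to 1 L: 0.304.
glycerol: 2% w/v = 20 g/L → 20 × 0.304 L = 6.08 g
xylose: 0.64 g per 100 mL × 304 mL ÷ 100 = 1.95 g
disodium phosphate: 0.837% w/v = 8.37 g/L → 8.37 × 0.304 L = 2.54 g
L-glutamine: 0.558 g/L × 0.304 L = 0.169632 g = 169.63 mg
monosodium phosphate: 8.44 g/L × 0.304 L = 2.57 g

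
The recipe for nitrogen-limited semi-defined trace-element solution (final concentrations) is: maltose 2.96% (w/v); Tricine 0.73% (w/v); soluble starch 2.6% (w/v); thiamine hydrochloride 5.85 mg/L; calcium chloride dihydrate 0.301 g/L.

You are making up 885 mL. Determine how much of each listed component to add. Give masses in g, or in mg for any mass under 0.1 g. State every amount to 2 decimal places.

maltose 26.20 g; Tricine 6.46 g; soluble starch 23.01 g; thiamine hydrochloride 5.18 mg; calcium chloride dihydrate 0.27 g

Working volume: 885 mL = 0.885 L.
maltose: 2.96 g per 100 mL × 885 mL ÷ 100 = 26.20 g
Tricine: 0.73 g per 100 mL × 885 mL ÷ 100 = 6.46 g
soluble starch: 2.6 g per 100 mL × 885 mL ÷ 100 = 23.01 g
thiamine hydrochloride: 5.85 mg/L × 0.885 L = 5.18 mg
calcium chloride dihydrate: 0.301 g/L × 0.885 L = 0.27 g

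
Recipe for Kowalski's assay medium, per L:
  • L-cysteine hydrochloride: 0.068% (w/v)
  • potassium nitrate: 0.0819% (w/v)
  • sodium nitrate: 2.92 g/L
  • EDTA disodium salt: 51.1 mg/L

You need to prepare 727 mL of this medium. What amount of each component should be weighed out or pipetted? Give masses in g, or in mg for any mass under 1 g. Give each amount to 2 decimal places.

L-cysteine hydrochloride 494.36 mg; potassium nitrate 595.41 mg; sodium nitrate 2.12 g; EDTA disodium salt 37.15 mg

Scale factor relative to 1 L: 0.727.
L-cysteine hydrochloride: 0.068% w/v = 0.68 g/L → 0.68 × 0.727 L = 0.49436 g = 494.36 mg
potassium nitrate: 0.0819% w/v = 0.819 g/L → 0.819 × 0.727 L = 0.595413 g = 595.41 mg
sodium nitrate: 2.92 g/L × 0.727 L = 2.12 g
EDTA disodium salt: 51.1 mg/L × 0.727 L = 37.15 mg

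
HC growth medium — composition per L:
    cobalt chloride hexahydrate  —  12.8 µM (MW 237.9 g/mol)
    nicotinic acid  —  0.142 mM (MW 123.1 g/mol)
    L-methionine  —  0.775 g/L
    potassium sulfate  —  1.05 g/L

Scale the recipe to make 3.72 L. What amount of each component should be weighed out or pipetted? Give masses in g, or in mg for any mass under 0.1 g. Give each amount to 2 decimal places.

cobalt chloride hexahydrate 11.33 mg; nicotinic acid 65.03 mg; L-methionine 2.88 g; potassium sulfate 3.91 g

Scale factor relative to 1 L: 3.72.
cobalt chloride hexahydrate: 12.8 µmol/L × 237.9 g/mol × 3.72 L ÷ 1000 = 11.33 mg
nicotinic acid: 0.142 mmol/L × 123.1 mg/mmol × 3.72 L = 65.03 mg
L-methionine: 0.775 g/L × 3.72 L = 2.88 g
potassium sulfate: 1.05 g/L × 3.72 L = 3.91 g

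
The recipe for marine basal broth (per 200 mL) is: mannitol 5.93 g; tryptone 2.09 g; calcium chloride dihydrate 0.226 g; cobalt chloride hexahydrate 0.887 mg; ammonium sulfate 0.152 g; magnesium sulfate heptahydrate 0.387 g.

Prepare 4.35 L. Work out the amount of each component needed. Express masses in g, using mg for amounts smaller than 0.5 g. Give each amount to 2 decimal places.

mannitol 128.98 g; tryptone 45.46 g; calcium chloride dihydrate 4.92 g; cobalt chloride hexahydrate 19.29 mg; ammonium sulfate 3.31 g; magnesium sulfate heptahydrate 8.42 g

Scale factor = 4350 mL / 200 mL = 21.75.
mannitol: 5.93 g × (4350 mL / 200 mL) = 128.98 g
tryptone: 2.09 g × (4350 mL / 200 mL) = 45.46 g
calcium chloride dihydrate: 0.226 g × (4350 mL / 200 mL) = 4.92 g
cobalt chloride hexahydrate: 0.887 mg × (4350 mL / 200 mL) = 19.29 mg
ammonium sulfate: 0.152 g × (4350 mL / 200 mL) = 3.31 g
magnesium sulfate heptahydrate: 0.387 g × (4350 mL / 200 mL) = 8.42 g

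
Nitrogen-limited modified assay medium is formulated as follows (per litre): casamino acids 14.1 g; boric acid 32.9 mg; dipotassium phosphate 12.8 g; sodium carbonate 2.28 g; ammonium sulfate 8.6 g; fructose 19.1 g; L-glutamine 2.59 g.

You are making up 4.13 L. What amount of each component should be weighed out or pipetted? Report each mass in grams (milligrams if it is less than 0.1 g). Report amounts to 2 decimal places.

Scale factor = 4130 mL / 1000 mL = 4.13.
casamino acids: 14.1 g × (4130 mL / 1000 mL) = 58.23 g
boric acid: 32.9 mg × (4130 mL / 1000 mL) = 135.877 mg = 0.14 g
dipotassium phosphate: 12.8 g × (4130 mL / 1000 mL) = 52.86 g
sodium carbonate: 2.28 g × (4130 mL / 1000 mL) = 9.42 g
ammonium sulfate: 8.6 g × (4130 mL / 1000 mL) = 35.52 g
fructose: 19.1 g × (4130 mL / 1000 mL) = 78.88 g
L-glutamine: 2.59 g × (4130 mL / 1000 mL) = 10.70 g

casamino acids 58.23 g; boric acid 0.14 g; dipotassium phosphate 52.86 g; sodium carbonate 9.42 g; ammonium sulfate 35.52 g; fructose 78.88 g; L-glutamine 10.70 g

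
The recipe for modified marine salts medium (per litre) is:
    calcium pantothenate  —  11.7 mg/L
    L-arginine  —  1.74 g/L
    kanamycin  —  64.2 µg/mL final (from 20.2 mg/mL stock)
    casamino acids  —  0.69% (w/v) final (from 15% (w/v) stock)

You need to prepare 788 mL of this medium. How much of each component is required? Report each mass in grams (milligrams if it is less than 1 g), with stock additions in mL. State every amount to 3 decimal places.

calcium pantothenate 9.220 mg; L-arginine 1.371 g; kanamycin 2.504 mL; casamino acids 36.248 mL

Scale factor relative to 1 L: 0.788.
calcium pantothenate: 11.7 mg/L × 0.788 L = 9.220 mg
L-arginine: 1.74 g/L × 0.788 L = 1.371 g
kanamycin: dilute stock: 64.2 µg/mL × 788 mL ÷ 20200 µg/mL = 2.504 mL
casamino acids: C1V1 = C2V2 → 0.69% ÷ 15% × 788 mL = 36.248 mL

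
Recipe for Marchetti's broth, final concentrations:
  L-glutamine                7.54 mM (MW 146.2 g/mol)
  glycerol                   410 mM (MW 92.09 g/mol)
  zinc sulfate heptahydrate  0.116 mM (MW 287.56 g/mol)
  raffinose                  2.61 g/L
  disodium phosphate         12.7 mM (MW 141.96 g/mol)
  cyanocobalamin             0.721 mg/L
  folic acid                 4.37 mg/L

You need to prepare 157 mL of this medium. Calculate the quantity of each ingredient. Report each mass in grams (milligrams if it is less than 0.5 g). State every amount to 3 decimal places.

L-glutamine 173.069 mg; glycerol 5.928 g; zinc sulfate heptahydrate 5.237 mg; raffinose 409.770 mg; disodium phosphate 283.054 mg; cyanocobalamin 0.113 mg; folic acid 0.686 mg

Target volume = 157 mL = 0.157 L.
L-glutamine: 7.54 mmol/L × 146.2 mg/mmol × 0.157 L = 173.069 mg
glycerol: 410 mmol/L × 92.09 g/mol × 0.157 L ÷ 1000 = 5.928 g
zinc sulfate heptahydrate: 0.116 mmol/L × 287.56 mg/mmol × 0.157 L = 5.237 mg
raffinose: 2.61 g/L × 0.157 L = 0.40977 g = 409.770 mg
disodium phosphate: 12.7 mmol/L × 141.96 mg/mmol × 0.157 L = 283.054 mg
cyanocobalamin: 0.721 mg/L × 0.157 L = 0.113 mg
folic acid: 4.37 mg/L × 0.157 L = 0.686 mg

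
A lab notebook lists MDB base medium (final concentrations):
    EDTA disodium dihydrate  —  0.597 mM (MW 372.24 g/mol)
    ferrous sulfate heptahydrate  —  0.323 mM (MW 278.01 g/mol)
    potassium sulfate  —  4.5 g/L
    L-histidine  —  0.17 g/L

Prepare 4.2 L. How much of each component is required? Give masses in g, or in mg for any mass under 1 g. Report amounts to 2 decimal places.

Scale factor relative to 1 L: 4.2.
EDTA disodium dihydrate: 0.597 mmol/L × 372.24 mg/mmol × 4.2 L = 933.35 mg
ferrous sulfate heptahydrate: 0.323 mmol/L × 278.01 mg/mmol × 4.2 L = 377.15 mg
potassium sulfate: 4.5 g/L × 4.2 L = 18.90 g
L-histidine: 0.17 g/L × 4.2 L = 0.714 g = 714.00 mg

EDTA disodium dihydrate 933.35 mg; ferrous sulfate heptahydrate 377.15 mg; potassium sulfate 18.90 g; L-histidine 714.00 mg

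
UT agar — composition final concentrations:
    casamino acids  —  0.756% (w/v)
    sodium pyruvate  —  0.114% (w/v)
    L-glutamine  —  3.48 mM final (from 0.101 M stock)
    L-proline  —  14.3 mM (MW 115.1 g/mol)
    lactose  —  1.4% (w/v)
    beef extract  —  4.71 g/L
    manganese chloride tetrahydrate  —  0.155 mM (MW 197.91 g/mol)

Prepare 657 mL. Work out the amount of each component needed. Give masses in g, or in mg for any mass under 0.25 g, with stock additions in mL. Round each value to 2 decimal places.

casamino acids 4.97 g; sodium pyruvate 0.75 g; L-glutamine 22.64 mL; L-proline 1.08 g; lactose 9.20 g; beef extract 3.09 g; manganese chloride tetrahydrate 20.15 mg

Scale factor relative to 1 L: 0.657.
casamino acids: 0.756 g per 100 mL × 657 mL ÷ 100 = 4.97 g
sodium pyruvate: 0.114% w/v = 1.14 g/L → 1.14 × 0.657 L = 0.75 g
L-glutamine: V = C2·V2/C1 = 3.48 mM × 657 mL ÷ 101 mM = 22.64 mL
L-proline: 14.3 mmol/L × 115.1 g/mol × 0.657 L ÷ 1000 = 1.08 g
lactose: 1.4% w/v = 14 g/L → 14 × 0.657 L = 9.20 g
beef extract: 4.71 g/L × 0.657 L = 3.09 g
manganese chloride tetrahydrate: 0.155 mmol/L × 197.91 mg/mmol × 0.657 L = 20.15 mg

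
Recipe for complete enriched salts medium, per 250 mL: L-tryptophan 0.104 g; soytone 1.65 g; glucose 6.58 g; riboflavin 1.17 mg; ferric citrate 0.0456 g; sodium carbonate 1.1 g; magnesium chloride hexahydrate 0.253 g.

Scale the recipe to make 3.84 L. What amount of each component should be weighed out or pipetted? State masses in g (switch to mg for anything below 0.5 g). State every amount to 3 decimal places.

L-tryptophan 1.597 g; soytone 25.344 g; glucose 101.069 g; riboflavin 17.971 mg; ferric citrate 0.700 g; sodium carbonate 16.896 g; magnesium chloride hexahydrate 3.886 g

Ratio of target to recipe volume: 3840 / 250 = 15.36.
L-tryptophan: 0.104 g × (3840 mL / 250 mL) = 1.597 g
soytone: 1.65 g × (3840 mL / 250 mL) = 25.344 g
glucose: 6.58 g × (3840 mL / 250 mL) = 101.069 g
riboflavin: 1.17 mg × (3840 mL / 250 mL) = 17.971 mg
ferric citrate: 0.0456 g × (3840 mL / 250 mL) = 0.700 g
sodium carbonate: 1.1 g × (3840 mL / 250 mL) = 16.896 g
magnesium chloride hexahydrate: 0.253 g × (3840 mL / 250 mL) = 3.886 g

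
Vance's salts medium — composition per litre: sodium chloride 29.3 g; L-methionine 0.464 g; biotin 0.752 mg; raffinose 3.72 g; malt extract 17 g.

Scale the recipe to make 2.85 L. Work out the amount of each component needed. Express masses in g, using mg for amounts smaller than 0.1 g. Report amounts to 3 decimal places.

Ratio of target to recipe volume: 2850 / 1000 = 2.85.
sodium chloride: 29.3 g × (2850 mL / 1000 mL) = 83.505 g
L-methionine: 0.464 g × (2850 mL / 1000 mL) = 1.322 g
biotin: 0.752 mg × (2850 mL / 1000 mL) = 2.143 mg
raffinose: 3.72 g × (2850 mL / 1000 mL) = 10.602 g
malt extract: 17 g × (2850 mL / 1000 mL) = 48.450 g

sodium chloride 83.505 g; L-methionine 1.322 g; biotin 2.143 mg; raffinose 10.602 g; malt extract 48.450 g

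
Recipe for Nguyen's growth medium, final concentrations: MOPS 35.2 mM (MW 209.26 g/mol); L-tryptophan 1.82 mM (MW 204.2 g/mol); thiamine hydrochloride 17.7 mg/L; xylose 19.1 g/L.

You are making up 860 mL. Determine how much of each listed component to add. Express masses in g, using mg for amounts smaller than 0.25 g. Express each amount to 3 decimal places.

MOPS 6.335 g; L-tryptophan 0.320 g; thiamine hydrochloride 15.222 mg; xylose 16.426 g

Target volume = 860 mL = 0.86 L.
MOPS: 35.2 mmol/L × 209.26 g/mol × 0.86 L ÷ 1000 = 6.335 g
L-tryptophan: 1.82 mmol/L × 204.2 g/mol × 0.86 L ÷ 1000 = 0.320 g
thiamine hydrochloride: 17.7 mg/L × 0.86 L = 15.222 mg
xylose: 19.1 g/L × 0.86 L = 16.426 g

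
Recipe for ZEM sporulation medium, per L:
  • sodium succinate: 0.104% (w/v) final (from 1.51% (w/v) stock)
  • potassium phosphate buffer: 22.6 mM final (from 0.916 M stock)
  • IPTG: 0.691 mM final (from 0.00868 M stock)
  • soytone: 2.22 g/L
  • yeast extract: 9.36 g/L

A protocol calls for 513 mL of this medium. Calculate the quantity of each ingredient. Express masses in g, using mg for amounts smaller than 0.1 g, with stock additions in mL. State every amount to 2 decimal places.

Scale factor relative to 1 L: 0.513.
sodium succinate: dilute stock: 0.104% ÷ 1.51% × 513 mL = 35.33 mL
potassium phosphate buffer: dilute stock: 22.6 mM × 513 mL ÷ 916 mM = 12.66 mL
IPTG: dilute stock: 0.691 mM × 513 mL ÷ 8.68 mM = 40.84 mL
soytone: 2.22 g/L × 0.513 L = 1.14 g
yeast extract: 9.36 g/L × 0.513 L = 4.80 g

sodium succinate 35.33 mL; potassium phosphate buffer 12.66 mL; IPTG 40.84 mL; soytone 1.14 g; yeast extract 4.80 g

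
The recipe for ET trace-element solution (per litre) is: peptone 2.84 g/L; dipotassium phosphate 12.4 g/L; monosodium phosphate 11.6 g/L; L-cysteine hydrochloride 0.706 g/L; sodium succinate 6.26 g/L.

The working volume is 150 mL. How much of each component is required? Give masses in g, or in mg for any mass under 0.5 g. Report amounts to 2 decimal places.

peptone 426.00 mg; dipotassium phosphate 1.86 g; monosodium phosphate 1.74 g; L-cysteine hydrochloride 105.90 mg; sodium succinate 0.94 g

Working volume: 150 mL = 0.15 L.
peptone: 2.84 g/L × 0.15 L = 0.426 g = 426.00 mg
dipotassium phosphate: 12.4 g/L × 0.15 L = 1.86 g
monosodium phosphate: 11.6 g/L × 0.15 L = 1.74 g
L-cysteine hydrochloride: 0.706 g/L × 0.15 L = 0.1059 g = 105.90 mg
sodium succinate: 6.26 g/L × 0.15 L = 0.94 g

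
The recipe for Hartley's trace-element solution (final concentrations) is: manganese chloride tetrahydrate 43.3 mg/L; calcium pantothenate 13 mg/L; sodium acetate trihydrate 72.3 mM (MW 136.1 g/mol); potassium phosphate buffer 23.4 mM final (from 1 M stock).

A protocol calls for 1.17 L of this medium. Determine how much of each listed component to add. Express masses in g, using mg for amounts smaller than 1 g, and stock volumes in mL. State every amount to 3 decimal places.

manganese chloride tetrahydrate 50.661 mg; calcium pantothenate 15.210 mg; sodium acetate trihydrate 11.513 g; potassium phosphate buffer 27.378 mL

Scale factor relative to 1 L: 1.17.
manganese chloride tetrahydrate: 43.3 mg/L × 1.17 L = 50.661 mg
calcium pantothenate: 13 mg/L × 1.17 L = 15.210 mg
sodium acetate trihydrate: 72.3 mmol/L × 136.1 g/mol × 1.17 L ÷ 1000 = 11.513 g
potassium phosphate buffer: C1V1 = C2V2 → 23.4 mM × 1170 mL ÷ 1000 mM = 27.378 mL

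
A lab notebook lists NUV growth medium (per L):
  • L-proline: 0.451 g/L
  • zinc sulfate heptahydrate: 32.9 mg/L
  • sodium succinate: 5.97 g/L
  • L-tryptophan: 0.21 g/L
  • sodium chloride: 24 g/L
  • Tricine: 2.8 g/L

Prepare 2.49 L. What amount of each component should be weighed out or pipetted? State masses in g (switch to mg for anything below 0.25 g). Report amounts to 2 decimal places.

Working volume: 2.49 L.
L-proline: 0.451 g/L × 2.49 L = 1.12 g
zinc sulfate heptahydrate: 32.9 mg/L × 2.49 L = 81.92 mg
sodium succinate: 5.97 g/L × 2.49 L = 14.87 g
L-tryptophan: 0.21 g/L × 2.49 L = 0.52 g
sodium chloride: 24 g/L × 2.49 L = 59.76 g
Tricine: 2.8 g/L × 2.49 L = 6.97 g

L-proline 1.12 g; zinc sulfate heptahydrate 81.92 mg; sodium succinate 14.87 g; L-tryptophan 0.52 g; sodium chloride 59.76 g; Tricine 6.97 g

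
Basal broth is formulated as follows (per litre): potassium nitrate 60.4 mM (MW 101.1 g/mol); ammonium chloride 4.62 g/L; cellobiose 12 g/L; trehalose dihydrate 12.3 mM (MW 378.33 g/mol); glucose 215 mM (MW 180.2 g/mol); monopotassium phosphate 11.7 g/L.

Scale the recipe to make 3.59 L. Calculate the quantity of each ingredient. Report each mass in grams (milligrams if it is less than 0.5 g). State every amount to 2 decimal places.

Scale factor relative to 1 L: 3.59.
potassium nitrate: 60.4 mmol/L × 101.1 g/mol × 3.59 L ÷ 1000 = 21.92 g
ammonium chloride: 4.62 g/L × 3.59 L = 16.59 g
cellobiose: 12 g/L × 3.59 L = 43.08 g
trehalose dihydrate: 12.3 mmol/L × 378.33 g/mol × 3.59 L ÷ 1000 = 16.71 g
glucose: 215 mmol/L × 180.2 g/mol × 3.59 L ÷ 1000 = 139.09 g
monopotassium phosphate: 11.7 g/L × 3.59 L = 42.00 g

potassium nitrate 21.92 g; ammonium chloride 16.59 g; cellobiose 43.08 g; trehalose dihydrate 16.71 g; glucose 139.09 g; monopotassium phosphate 42.00 g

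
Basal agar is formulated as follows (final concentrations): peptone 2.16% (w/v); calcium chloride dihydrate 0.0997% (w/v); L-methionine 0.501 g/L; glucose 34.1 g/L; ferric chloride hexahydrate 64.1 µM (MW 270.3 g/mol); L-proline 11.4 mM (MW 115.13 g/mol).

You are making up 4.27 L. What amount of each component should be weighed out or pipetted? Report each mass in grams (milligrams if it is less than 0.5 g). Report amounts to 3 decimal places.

peptone 92.232 g; calcium chloride dihydrate 4.257 g; L-methionine 2.139 g; glucose 145.607 g; ferric chloride hexahydrate 73.983 mg; L-proline 5.604 g

Working volume: 4.27 L.
peptone: 2.16 g per 100 mL × 4270 mL ÷ 100 = 92.232 g
calcium chloride dihydrate: 0.0997% w/v = 0.997 g/L → 0.997 × 4.27 L = 4.257 g
L-methionine: 0.501 g/L × 4.27 L = 2.139 g
glucose: 34.1 g/L × 4.27 L = 145.607 g
ferric chloride hexahydrate: 64.1 µmol/L × 270.3 g/mol × 4.27 L ÷ 1000 = 73.983 mg
L-proline: 11.4 mmol/L × 115.13 g/mol × 4.27 L ÷ 1000 = 5.604 g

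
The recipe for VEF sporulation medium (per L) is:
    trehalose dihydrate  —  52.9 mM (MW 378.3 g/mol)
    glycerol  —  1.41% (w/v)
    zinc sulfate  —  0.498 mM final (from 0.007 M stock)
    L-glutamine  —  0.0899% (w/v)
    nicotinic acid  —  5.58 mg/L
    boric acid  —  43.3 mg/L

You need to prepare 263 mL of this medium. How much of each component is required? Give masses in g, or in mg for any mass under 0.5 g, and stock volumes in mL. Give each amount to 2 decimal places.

trehalose dihydrate 5.26 g; glycerol 3.71 g; zinc sulfate 18.71 mL; L-glutamine 236.44 mg; nicotinic acid 1.47 mg; boric acid 11.39 mg

Working volume: 263 mL = 0.263 L.
trehalose dihydrate: 52.9 mmol/L × 378.3 g/mol × 0.263 L ÷ 1000 = 5.26 g
glycerol: 1.41% w/v = 14.1 g/L → 14.1 × 0.263 L = 3.71 g
zinc sulfate: dilute stock: 0.498 mM × 263 mL ÷ 7 mM = 18.71 mL
L-glutamine: 0.0899 g per 100 mL × 263 mL ÷ 100 = 0.236437 g = 236.44 mg
nicotinic acid: 5.58 mg/L × 0.263 L = 1.47 mg
boric acid: 43.3 mg/L × 0.263 L = 11.39 mg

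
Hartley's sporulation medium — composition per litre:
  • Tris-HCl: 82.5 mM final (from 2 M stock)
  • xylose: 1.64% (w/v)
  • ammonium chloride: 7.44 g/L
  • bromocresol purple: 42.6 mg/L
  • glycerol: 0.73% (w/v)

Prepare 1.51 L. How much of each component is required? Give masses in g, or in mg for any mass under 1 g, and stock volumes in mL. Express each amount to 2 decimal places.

Tris-HCl 62.29 mL; xylose 24.76 g; ammonium chloride 11.23 g; bromocresol purple 64.33 mg; glycerol 11.02 g

Working volume: 1.51 L.
Tris-HCl: C1V1 = C2V2 → 82.5 mM × 1510 mL ÷ 2000 mM = 62.29 mL
xylose: 1.64% w/v = 16.4 g/L → 16.4 × 1.51 L = 24.76 g
ammonium chloride: 7.44 g/L × 1.51 L = 11.23 g
bromocresol purple: 42.6 mg/L × 1.51 L = 64.33 mg
glycerol: 0.73% w/v = 7.3 g/L → 7.3 × 1.51 L = 11.02 g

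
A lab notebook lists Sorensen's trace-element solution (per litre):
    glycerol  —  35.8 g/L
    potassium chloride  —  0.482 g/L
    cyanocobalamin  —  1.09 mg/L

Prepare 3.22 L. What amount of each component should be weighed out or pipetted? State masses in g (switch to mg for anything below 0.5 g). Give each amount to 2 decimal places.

glycerol 115.28 g; potassium chloride 1.55 g; cyanocobalamin 3.51 mg

Scale factor relative to 1 L: 3.22.
glycerol: 35.8 g/L × 3.22 L = 115.28 g
potassium chloride: 0.482 g/L × 3.22 L = 1.55 g
cyanocobalamin: 1.09 mg/L × 3.22 L = 3.51 mg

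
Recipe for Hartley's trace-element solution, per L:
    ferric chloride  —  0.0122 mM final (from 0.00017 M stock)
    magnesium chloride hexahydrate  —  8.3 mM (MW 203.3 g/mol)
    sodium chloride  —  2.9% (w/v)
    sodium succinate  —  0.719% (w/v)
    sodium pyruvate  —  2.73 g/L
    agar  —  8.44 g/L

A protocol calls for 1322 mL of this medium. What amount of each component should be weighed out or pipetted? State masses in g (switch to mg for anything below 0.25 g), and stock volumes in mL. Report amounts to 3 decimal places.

ferric chloride 94.873 mL; magnesium chloride hexahydrate 2.231 g; sodium chloride 38.338 g; sodium succinate 9.505 g; sodium pyruvate 3.609 g; agar 11.158 g

Working volume: 1322 mL = 1.322 L.
ferric chloride: dilute stock: 0.0122 mM × 1322 mL ÷ 0.17 mM = 94.873 mL
magnesium chloride hexahydrate: 8.3 mmol/L × 203.3 g/mol × 1.322 L ÷ 1000 = 2.231 g
sodium chloride: 2.9 g per 100 mL × 1322 mL ÷ 100 = 38.338 g
sodium succinate: 0.719% w/v = 7.19 g/L → 7.19 × 1.322 L = 9.505 g
sodium pyruvate: 2.73 g/L × 1.322 L = 3.609 g
agar: 8.44 g/L × 1.322 L = 11.158 g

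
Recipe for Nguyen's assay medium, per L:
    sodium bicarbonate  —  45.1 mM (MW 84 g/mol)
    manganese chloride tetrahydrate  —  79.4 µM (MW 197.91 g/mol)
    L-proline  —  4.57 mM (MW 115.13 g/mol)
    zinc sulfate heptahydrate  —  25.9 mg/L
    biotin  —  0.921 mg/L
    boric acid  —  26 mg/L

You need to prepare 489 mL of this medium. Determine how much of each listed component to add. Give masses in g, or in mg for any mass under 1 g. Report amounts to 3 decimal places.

sodium bicarbonate 1.853 g; manganese chloride tetrahydrate 7.684 mg; L-proline 257.284 mg; zinc sulfate heptahydrate 12.665 mg; biotin 0.450 mg; boric acid 12.714 mg

Working volume: 489 mL = 0.489 L.
sodium bicarbonate: 45.1 mmol/L × 84 g/mol × 0.489 L ÷ 1000 = 1.853 g
manganese chloride tetrahydrate: 79.4 µmol/L × 197.91 g/mol × 0.489 L ÷ 1000 = 7.684 mg
L-proline: 4.57 mmol/L × 115.13 mg/mmol × 0.489 L = 257.284 mg
zinc sulfate heptahydrate: 25.9 mg/L × 0.489 L = 12.665 mg
biotin: 0.921 mg/L × 0.489 L = 0.450 mg
boric acid: 26 mg/L × 0.489 L = 12.714 mg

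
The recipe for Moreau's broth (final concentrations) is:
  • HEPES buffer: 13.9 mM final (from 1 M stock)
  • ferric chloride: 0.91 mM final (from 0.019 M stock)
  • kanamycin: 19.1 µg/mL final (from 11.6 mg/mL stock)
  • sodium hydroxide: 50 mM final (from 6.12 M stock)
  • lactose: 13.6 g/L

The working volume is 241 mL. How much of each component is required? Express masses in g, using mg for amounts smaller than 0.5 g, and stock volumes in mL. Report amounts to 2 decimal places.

Target volume = 241 mL = 0.241 L.
HEPES buffer: V = C2·V2/C1 = 13.9 mM × 241 mL ÷ 1000 mM = 3.35 mL
ferric chloride: C1V1 = C2V2 → 0.91 mM × 241 mL ÷ 19 mM = 11.54 mL
kanamycin: C1V1 = C2V2 → 19.1 µg/mL × 241 mL ÷ 11600 µg/mL = 0.40 mL
sodium hydroxide: C1V1 = C2V2 → 50 mM × 241 mL ÷ 6120 mM = 1.97 mL
lactose: 13.6 g/L × 0.241 L = 3.28 g

HEPES buffer 3.35 mL; ferric chloride 11.54 mL; kanamycin 0.40 mL; sodium hydroxide 1.97 mL; lactose 3.28 g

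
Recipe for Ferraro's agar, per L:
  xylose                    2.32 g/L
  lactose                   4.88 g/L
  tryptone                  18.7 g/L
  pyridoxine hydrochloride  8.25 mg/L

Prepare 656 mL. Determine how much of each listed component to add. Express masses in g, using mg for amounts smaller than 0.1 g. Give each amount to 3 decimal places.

xylose 1.522 g; lactose 3.201 g; tryptone 12.267 g; pyridoxine hydrochloride 5.412 mg

Target volume = 656 mL = 0.656 L.
xylose: 2.32 g/L × 0.656 L = 1.522 g
lactose: 4.88 g/L × 0.656 L = 3.201 g
tryptone: 18.7 g/L × 0.656 L = 12.267 g
pyridoxine hydrochloride: 8.25 mg/L × 0.656 L = 5.412 mg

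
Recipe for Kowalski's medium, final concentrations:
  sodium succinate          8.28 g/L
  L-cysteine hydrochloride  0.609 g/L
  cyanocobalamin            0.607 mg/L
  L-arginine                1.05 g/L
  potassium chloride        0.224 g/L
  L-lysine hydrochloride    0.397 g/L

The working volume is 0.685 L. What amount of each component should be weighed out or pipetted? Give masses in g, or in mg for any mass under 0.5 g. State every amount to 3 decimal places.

Working volume: 0.685 L.
sodium succinate: 8.28 g/L × 0.685 L = 5.672 g
L-cysteine hydrochloride: 0.609 g/L × 0.685 L = 0.417165 g = 417.165 mg
cyanocobalamin: 0.607 mg/L × 0.685 L = 0.416 mg
L-arginine: 1.05 g/L × 0.685 L = 0.719 g
potassium chloride: 0.224 g/L × 0.685 L = 0.15344 g = 153.440 mg
L-lysine hydrochloride: 0.397 g/L × 0.685 L = 0.271945 g = 271.945 mg

sodium succinate 5.672 g; L-cysteine hydrochloride 417.165 mg; cyanocobalamin 0.416 mg; L-arginine 0.719 g; potassium chloride 153.440 mg; L-lysine hydrochloride 271.945 mg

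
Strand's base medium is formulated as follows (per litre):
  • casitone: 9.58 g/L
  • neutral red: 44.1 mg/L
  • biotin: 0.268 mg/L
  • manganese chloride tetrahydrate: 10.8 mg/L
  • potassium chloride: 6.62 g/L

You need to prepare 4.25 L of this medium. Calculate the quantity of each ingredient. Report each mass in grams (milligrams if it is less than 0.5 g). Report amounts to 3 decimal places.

Working volume: 4.25 L.
casitone: 9.58 g/L × 4.25 L = 40.715 g
neutral red: 44.1 mg/L × 4.25 L = 187.425 mg
biotin: 0.268 mg/L × 4.25 L = 1.139 mg
manganese chloride tetrahydrate: 10.8 mg/L × 4.25 L = 45.900 mg
potassium chloride: 6.62 g/L × 4.25 L = 28.135 g

casitone 40.715 g; neutral red 187.425 mg; biotin 1.139 mg; manganese chloride tetrahydrate 45.900 mg; potassium chloride 28.135 g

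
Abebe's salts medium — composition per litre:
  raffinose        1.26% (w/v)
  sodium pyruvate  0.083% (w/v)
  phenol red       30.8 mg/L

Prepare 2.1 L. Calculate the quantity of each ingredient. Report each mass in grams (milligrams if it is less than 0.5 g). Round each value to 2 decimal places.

Working volume: 2.1 L.
raffinose: 1.26% w/v = 12.6 g/L → 12.6 × 2.1 L = 26.46 g
sodium pyruvate: 0.083 g per 100 mL × 2100 mL ÷ 100 = 1.74 g
phenol red: 30.8 mg/L × 2.1 L = 64.68 mg

raffinose 26.46 g; sodium pyruvate 1.74 g; phenol red 64.68 mg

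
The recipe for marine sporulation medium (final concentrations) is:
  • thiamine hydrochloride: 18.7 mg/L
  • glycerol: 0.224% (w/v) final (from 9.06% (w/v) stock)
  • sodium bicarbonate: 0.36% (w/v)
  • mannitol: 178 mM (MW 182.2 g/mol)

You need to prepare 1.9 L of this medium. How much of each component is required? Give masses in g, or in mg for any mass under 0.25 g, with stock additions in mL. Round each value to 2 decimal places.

thiamine hydrochloride 35.53 mg; glycerol 46.98 mL; sodium bicarbonate 6.84 g; mannitol 61.62 g

Scale factor relative to 1 L: 1.9.
thiamine hydrochloride: 18.7 mg/L × 1.9 L = 35.53 mg
glycerol: C1V1 = C2V2 → 0.224% ÷ 9.06% × 1900 mL = 46.98 mL
sodium bicarbonate: 0.36% w/v = 3.6 g/L → 3.6 × 1.9 L = 6.84 g
mannitol: 178 mmol/L × 182.2 g/mol × 1.9 L ÷ 1000 = 61.62 g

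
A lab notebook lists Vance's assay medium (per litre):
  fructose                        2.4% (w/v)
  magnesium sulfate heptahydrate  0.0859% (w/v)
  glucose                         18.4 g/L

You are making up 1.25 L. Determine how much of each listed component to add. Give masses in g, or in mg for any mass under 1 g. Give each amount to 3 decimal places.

fructose 30.000 g; magnesium sulfate heptahydrate 1.074 g; glucose 23.000 g

Scale factor relative to 1 L: 1.25.
fructose: 2.4 g per 100 mL × 1250 mL ÷ 100 = 30.000 g
magnesium sulfate heptahydrate: 0.0859% w/v = 0.859 g/L → 0.859 × 1.25 L = 1.074 g
glucose: 18.4 g/L × 1.25 L = 23.000 g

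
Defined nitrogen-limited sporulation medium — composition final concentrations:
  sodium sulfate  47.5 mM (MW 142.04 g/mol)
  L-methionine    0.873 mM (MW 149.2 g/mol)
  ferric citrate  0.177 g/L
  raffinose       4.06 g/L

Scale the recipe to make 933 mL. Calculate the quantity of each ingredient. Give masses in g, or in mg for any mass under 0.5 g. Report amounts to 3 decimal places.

Working volume: 933 mL = 0.933 L.
sodium sulfate: 47.5 mmol/L × 142.04 g/mol × 0.933 L ÷ 1000 = 6.295 g
L-methionine: 0.873 mmol/L × 149.2 mg/mmol × 0.933 L = 121.525 mg
ferric citrate: 0.177 g/L × 0.933 L = 0.165141 g = 165.141 mg
raffinose: 4.06 g/L × 0.933 L = 3.788 g

sodium sulfate 6.295 g; L-methionine 121.525 mg; ferric citrate 165.141 mg; raffinose 3.788 g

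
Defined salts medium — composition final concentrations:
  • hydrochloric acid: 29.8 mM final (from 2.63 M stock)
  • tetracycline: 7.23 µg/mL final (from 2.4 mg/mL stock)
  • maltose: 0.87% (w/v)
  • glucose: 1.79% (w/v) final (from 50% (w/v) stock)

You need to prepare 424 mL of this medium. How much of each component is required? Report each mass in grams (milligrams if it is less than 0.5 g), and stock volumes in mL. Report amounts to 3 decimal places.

Scale factor relative to 1 L: 0.424.
hydrochloric acid: V = C2·V2/C1 = 29.8 mM × 424 mL ÷ 2630 mM = 4.804 mL
tetracycline: dilute stock: 7.23 µg/mL × 424 mL ÷ 2400 µg/mL = 1.277 mL
maltose: 0.87 g per 100 mL × 424 mL ÷ 100 = 3.689 g
glucose: V = C2·V2/C1 = 1.79% ÷ 50% × 424 mL = 15.179 mL

hydrochloric acid 4.804 mL; tetracycline 1.277 mL; maltose 3.689 g; glucose 15.179 mL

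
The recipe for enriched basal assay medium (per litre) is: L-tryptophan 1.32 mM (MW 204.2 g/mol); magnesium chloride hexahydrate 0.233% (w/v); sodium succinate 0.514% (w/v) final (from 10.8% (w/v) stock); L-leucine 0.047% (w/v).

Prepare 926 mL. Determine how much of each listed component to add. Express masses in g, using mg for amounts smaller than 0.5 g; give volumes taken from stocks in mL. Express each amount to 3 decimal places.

Scale factor relative to 1 L: 0.926.
L-tryptophan: 1.32 mmol/L × 204.2 mg/mmol × 0.926 L = 249.598 mg
magnesium chloride hexahydrate: 0.233 g per 100 mL × 926 mL ÷ 100 = 2.158 g
sodium succinate: dilute stock: 0.514% ÷ 10.8% × 926 mL = 44.071 mL
L-leucine: 0.047 g per 100 mL × 926 mL ÷ 100 = 0.43522 g = 435.220 mg

L-tryptophan 249.598 mg; magnesium chloride hexahydrate 2.158 g; sodium succinate 44.071 mL; L-leucine 435.220 mg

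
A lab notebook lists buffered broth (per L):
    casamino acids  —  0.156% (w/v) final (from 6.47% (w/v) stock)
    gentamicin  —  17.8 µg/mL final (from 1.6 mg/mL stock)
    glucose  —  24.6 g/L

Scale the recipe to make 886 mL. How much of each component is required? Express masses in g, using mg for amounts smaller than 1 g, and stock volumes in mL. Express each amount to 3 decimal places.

Working volume: 886 mL = 0.886 L.
casamino acids: V = C2·V2/C1 = 0.156% ÷ 6.47% × 886 mL = 21.363 mL
gentamicin: dilute stock: 17.8 µg/mL × 886 mL ÷ 1600 µg/mL = 9.857 mL
glucose: 24.6 g/L × 0.886 L = 21.796 g

casamino acids 21.363 mL; gentamicin 9.857 mL; glucose 21.796 g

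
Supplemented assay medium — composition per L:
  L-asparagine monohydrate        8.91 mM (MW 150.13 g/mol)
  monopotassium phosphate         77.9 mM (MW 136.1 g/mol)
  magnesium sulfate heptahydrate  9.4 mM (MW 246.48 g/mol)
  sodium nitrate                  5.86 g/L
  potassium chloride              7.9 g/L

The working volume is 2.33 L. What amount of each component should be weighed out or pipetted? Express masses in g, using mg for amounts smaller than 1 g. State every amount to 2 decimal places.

L-asparagine monohydrate 3.12 g; monopotassium phosphate 24.70 g; magnesium sulfate heptahydrate 5.40 g; sodium nitrate 13.65 g; potassium chloride 18.41 g

Scale factor relative to 1 L: 2.33.
L-asparagine monohydrate: 8.91 mmol/L × 150.13 g/mol × 2.33 L ÷ 1000 = 3.12 g
monopotassium phosphate: 77.9 mmol/L × 136.1 g/mol × 2.33 L ÷ 1000 = 24.70 g
magnesium sulfate heptahydrate: 9.4 mmol/L × 246.48 g/mol × 2.33 L ÷ 1000 = 5.40 g
sodium nitrate: 5.86 g/L × 2.33 L = 13.65 g
potassium chloride: 7.9 g/L × 2.33 L = 18.41 g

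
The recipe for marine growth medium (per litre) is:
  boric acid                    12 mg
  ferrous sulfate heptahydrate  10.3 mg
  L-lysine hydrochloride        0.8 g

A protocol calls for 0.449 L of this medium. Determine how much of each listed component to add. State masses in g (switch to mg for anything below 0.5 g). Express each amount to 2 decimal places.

Scale factor = 449 mL / 1000 mL = 0.449.
boric acid: 12 mg × (449 mL / 1000 mL) = 5.39 mg
ferrous sulfate heptahydrate: 10.3 mg × (449 mL / 1000 mL) = 4.62 mg
L-lysine hydrochloride: 0.8 g × (449 mL / 1000 mL) = 0.3592 g = 359.20 mg

boric acid 5.39 mg; ferrous sulfate heptahydrate 4.62 mg; L-lysine hydrochloride 359.20 mg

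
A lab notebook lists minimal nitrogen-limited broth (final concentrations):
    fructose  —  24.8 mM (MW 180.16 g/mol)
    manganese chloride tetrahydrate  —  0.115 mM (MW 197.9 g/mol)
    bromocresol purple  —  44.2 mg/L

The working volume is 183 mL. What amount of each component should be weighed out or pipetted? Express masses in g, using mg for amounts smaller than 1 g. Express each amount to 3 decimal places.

Working volume: 183 mL = 0.183 L.
fructose: 24.8 mmol/L × 180.16 mg/mmol × 0.183 L = 817.638 mg
manganese chloride tetrahydrate: 0.115 mmol/L × 197.9 mg/mmol × 0.183 L = 4.165 mg
bromocresol purple: 44.2 mg/L × 0.183 L = 8.089 mg

fructose 817.638 mg; manganese chloride tetrahydrate 4.165 mg; bromocresol purple 8.089 mg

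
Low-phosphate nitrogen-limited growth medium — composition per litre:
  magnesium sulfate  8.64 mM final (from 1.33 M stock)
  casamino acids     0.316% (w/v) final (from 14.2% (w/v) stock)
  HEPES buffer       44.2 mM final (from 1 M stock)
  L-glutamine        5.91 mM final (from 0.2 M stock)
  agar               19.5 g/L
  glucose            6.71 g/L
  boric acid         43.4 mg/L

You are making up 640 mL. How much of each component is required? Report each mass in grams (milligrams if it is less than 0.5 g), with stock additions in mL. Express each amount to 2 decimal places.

Target volume = 640 mL = 0.64 L.
magnesium sulfate: C1V1 = C2V2 → 8.64 mM × 640 mL ÷ 1330 mM = 4.16 mL
casamino acids: dilute stock: 0.316% ÷ 14.2% × 640 mL = 14.24 mL
HEPES buffer: dilute stock: 44.2 mM × 640 mL ÷ 1000 mM = 28.29 mL
L-glutamine: dilute stock: 5.91 mM × 640 mL ÷ 200 mM = 18.91 mL
agar: 19.5 g/L × 0.64 L = 12.48 g
glucose: 6.71 g/L × 0.64 L = 4.29 g
boric acid: 43.4 mg/L × 0.64 L = 27.78 mg

magnesium sulfate 4.16 mL; casamino acids 14.24 mL; HEPES buffer 28.29 mL; L-glutamine 18.91 mL; agar 12.48 g; glucose 4.29 g; boric acid 27.78 mg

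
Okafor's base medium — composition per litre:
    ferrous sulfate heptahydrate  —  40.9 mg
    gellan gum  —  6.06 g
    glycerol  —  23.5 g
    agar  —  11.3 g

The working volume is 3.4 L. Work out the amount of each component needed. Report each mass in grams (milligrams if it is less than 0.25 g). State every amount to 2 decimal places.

ferrous sulfate heptahydrate 139.06 mg; gellan gum 20.60 g; glycerol 79.90 g; agar 38.42 g

Ratio of target to recipe volume: 3400 / 1000 = 3.4.
ferrous sulfate heptahydrate: 40.9 mg × (3400 mL / 1000 mL) = 139.06 mg
gellan gum: 6.06 g × (3400 mL / 1000 mL) = 20.60 g
glycerol: 23.5 g × (3400 mL / 1000 mL) = 79.90 g
agar: 11.3 g × (3400 mL / 1000 mL) = 38.42 g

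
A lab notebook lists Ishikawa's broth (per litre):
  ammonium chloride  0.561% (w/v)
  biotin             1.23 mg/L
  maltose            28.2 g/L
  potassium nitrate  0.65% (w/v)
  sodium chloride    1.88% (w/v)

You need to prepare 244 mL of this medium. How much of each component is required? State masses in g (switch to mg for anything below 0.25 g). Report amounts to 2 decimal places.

ammonium chloride 1.37 g; biotin 0.30 mg; maltose 6.88 g; potassium nitrate 1.59 g; sodium chloride 4.59 g

Target volume = 244 mL = 0.244 L.
ammonium chloride: 0.561% w/v = 5.61 g/L → 5.61 × 0.244 L = 1.37 g
biotin: 1.23 mg/L × 0.244 L = 0.30 mg
maltose: 28.2 g/L × 0.244 L = 6.88 g
potassium nitrate: 0.65% w/v = 6.5 g/L → 6.5 × 0.244 L = 1.59 g
sodium chloride: 1.88% w/v = 18.8 g/L → 18.8 × 0.244 L = 4.59 g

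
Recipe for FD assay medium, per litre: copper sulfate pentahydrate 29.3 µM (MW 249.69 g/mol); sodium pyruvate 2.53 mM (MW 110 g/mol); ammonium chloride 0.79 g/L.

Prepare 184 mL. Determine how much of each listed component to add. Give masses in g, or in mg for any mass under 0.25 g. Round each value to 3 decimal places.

copper sulfate pentahydrate 1.346 mg; sodium pyruvate 51.207 mg; ammonium chloride 145.360 mg

Scale factor relative to 1 L: 0.184.
copper sulfate pentahydrate: 29.3 µmol/L × 249.69 g/mol × 0.184 L ÷ 1000 = 1.346 mg
sodium pyruvate: 2.53 mmol/L × 110 mg/mmol × 0.184 L = 51.207 mg
ammonium chloride: 0.79 g/L × 0.184 L = 0.14536 g = 145.360 mg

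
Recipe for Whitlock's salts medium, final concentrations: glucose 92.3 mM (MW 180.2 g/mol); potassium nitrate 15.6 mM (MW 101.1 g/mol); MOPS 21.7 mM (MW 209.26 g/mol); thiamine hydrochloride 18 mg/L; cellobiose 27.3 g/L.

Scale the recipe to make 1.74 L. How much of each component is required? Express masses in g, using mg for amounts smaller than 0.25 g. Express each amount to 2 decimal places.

Scale factor relative to 1 L: 1.74.
glucose: 92.3 mmol/L × 180.2 g/mol × 1.74 L ÷ 1000 = 28.94 g
potassium nitrate: 15.6 mmol/L × 101.1 g/mol × 1.74 L ÷ 1000 = 2.74 g
MOPS: 21.7 mmol/L × 209.26 g/mol × 1.74 L ÷ 1000 = 7.90 g
thiamine hydrochloride: 18 mg/L × 1.74 L = 31.32 mg
cellobiose: 27.3 g/L × 1.74 L = 47.50 g

glucose 28.94 g; potassium nitrate 2.74 g; MOPS 7.90 g; thiamine hydrochloride 31.32 mg; cellobiose 47.50 g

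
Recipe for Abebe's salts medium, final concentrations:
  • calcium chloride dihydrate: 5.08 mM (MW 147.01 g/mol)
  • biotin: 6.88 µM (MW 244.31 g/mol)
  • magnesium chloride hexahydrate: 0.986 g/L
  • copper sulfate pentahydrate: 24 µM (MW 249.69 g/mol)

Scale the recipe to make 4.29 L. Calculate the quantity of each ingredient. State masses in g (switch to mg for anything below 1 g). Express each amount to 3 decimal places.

calcium chloride dihydrate 3.204 g; biotin 7.211 mg; magnesium chloride hexahydrate 4.230 g; copper sulfate pentahydrate 25.708 mg

Working volume: 4.29 L.
calcium chloride dihydrate: 5.08 mmol/L × 147.01 g/mol × 4.29 L ÷ 1000 = 3.204 g
biotin: 6.88 µmol/L × 244.31 g/mol × 4.29 L ÷ 1000 = 7.211 mg
magnesium chloride hexahydrate: 0.986 g/L × 4.29 L = 4.230 g
copper sulfate pentahydrate: 24 µmol/L × 249.69 g/mol × 4.29 L ÷ 1000 = 25.708 mg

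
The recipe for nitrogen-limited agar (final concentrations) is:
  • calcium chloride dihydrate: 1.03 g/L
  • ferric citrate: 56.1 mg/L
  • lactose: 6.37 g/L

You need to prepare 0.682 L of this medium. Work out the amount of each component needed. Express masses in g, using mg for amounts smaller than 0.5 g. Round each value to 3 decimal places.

Working volume: 0.682 L.
calcium chloride dihydrate: 1.03 g/L × 0.682 L = 0.702 g
ferric citrate: 56.1 mg/L × 0.682 L = 38.260 mg
lactose: 6.37 g/L × 0.682 L = 4.344 g

calcium chloride dihydrate 0.702 g; ferric citrate 38.260 mg; lactose 4.344 g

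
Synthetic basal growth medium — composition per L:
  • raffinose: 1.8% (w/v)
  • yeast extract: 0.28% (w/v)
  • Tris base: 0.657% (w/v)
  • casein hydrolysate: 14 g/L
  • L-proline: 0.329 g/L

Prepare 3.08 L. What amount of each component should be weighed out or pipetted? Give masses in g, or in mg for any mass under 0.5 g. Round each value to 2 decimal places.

Scale factor relative to 1 L: 3.08.
raffinose: 1.8% w/v = 18 g/L → 18 × 3.08 L = 55.44 g
yeast extract: 0.28% w/v = 2.8 g/L → 2.8 × 3.08 L = 8.62 g
Tris base: 0.657 g per 100 mL × 3080 mL ÷ 100 = 20.24 g
casein hydrolysate: 14 g/L × 3.08 L = 43.12 g
L-proline: 0.329 g/L × 3.08 L = 1.01 g

raffinose 55.44 g; yeast extract 8.62 g; Tris base 20.24 g; casein hydrolysate 43.12 g; L-proline 1.01 g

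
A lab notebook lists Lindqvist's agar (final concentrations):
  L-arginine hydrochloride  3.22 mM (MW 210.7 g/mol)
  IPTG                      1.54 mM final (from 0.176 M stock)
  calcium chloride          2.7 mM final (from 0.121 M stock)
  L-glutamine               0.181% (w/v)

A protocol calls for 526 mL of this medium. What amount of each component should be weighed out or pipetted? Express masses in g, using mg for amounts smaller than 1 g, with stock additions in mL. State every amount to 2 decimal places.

Working volume: 526 mL = 0.526 L.
L-arginine hydrochloride: 3.22 mmol/L × 210.7 mg/mmol × 0.526 L = 356.87 mg
IPTG: C1V1 = C2V2 → 1.54 mM × 526 mL ÷ 176 mM = 4.60 mL
calcium chloride: C1V1 = C2V2 → 2.7 mM × 526 mL ÷ 121 mM = 11.74 mL
L-glutamine: 0.181 g per 100 mL × 526 mL ÷ 100 = 0.95206 g = 952.06 mg

L-arginine hydrochloride 356.87 mg; IPTG 4.60 mL; calcium chloride 11.74 mL; L-glutamine 952.06 mg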